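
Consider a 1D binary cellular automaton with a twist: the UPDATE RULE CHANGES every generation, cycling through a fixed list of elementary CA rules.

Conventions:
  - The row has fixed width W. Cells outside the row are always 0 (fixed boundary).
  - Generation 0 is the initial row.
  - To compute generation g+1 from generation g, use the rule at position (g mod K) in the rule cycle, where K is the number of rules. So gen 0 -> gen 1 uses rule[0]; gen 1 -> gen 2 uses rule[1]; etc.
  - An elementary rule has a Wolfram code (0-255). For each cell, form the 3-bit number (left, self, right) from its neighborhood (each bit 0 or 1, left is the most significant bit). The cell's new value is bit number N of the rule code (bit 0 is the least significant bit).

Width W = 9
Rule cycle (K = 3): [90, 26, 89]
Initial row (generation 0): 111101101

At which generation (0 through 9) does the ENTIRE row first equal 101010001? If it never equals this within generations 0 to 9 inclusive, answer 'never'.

Gen 0: 111101101
Gen 1 (rule 90): 100101100
Gen 2 (rule 26): 011001010
Gen 3 (rule 89): 011100001
Gen 4 (rule 90): 110110010
Gen 5 (rule 26): 100101101
Gen 6 (rule 89): 010001100
Gen 7 (rule 90): 101011110
Gen 8 (rule 26): 000010001
Gen 9 (rule 89): 111001100

Answer: never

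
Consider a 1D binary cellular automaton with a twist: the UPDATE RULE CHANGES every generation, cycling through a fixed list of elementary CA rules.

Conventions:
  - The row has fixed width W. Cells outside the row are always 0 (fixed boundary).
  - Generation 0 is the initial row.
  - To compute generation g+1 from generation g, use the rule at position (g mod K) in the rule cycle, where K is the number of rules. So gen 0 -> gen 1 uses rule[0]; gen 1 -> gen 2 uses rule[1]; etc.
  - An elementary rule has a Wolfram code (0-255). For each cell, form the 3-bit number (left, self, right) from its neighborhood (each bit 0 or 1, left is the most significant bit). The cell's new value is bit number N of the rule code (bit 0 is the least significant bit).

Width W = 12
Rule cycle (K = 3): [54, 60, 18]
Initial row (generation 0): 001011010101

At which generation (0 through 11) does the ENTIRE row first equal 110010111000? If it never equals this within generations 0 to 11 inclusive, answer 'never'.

Gen 0: 001011010101
Gen 1 (rule 54): 011100111111
Gen 2 (rule 60): 010010100000
Gen 3 (rule 18): 101100010000
Gen 4 (rule 54): 110010111000
Gen 5 (rule 60): 101011100100
Gen 6 (rule 18): 000000011010
Gen 7 (rule 54): 000000100111
Gen 8 (rule 60): 000000110100
Gen 9 (rule 18): 000001000010
Gen 10 (rule 54): 000011100111
Gen 11 (rule 60): 000010010100

Answer: 4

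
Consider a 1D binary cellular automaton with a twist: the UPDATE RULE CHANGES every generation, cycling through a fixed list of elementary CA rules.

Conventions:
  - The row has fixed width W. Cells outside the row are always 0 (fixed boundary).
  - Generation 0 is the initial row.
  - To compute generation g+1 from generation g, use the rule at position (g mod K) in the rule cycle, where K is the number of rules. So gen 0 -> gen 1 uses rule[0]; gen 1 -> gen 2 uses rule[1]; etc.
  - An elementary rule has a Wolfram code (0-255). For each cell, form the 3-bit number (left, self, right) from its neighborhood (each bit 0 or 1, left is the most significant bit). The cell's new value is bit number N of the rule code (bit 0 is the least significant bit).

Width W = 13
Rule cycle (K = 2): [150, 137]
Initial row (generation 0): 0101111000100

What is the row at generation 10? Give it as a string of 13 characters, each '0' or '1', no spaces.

Answer: 1001100000000

Derivation:
Gen 0: 0101111000100
Gen 1 (rule 150): 1100110101110
Gen 2 (rule 137): 1000100001100
Gen 3 (rule 150): 1101110010010
Gen 4 (rule 137): 1001100000000
Gen 5 (rule 150): 1110010000000
Gen 6 (rule 137): 1100000111111
Gen 7 (rule 150): 0010001011110
Gen 8 (rule 137): 1000100011100
Gen 9 (rule 150): 1101110101010
Gen 10 (rule 137): 1001100000000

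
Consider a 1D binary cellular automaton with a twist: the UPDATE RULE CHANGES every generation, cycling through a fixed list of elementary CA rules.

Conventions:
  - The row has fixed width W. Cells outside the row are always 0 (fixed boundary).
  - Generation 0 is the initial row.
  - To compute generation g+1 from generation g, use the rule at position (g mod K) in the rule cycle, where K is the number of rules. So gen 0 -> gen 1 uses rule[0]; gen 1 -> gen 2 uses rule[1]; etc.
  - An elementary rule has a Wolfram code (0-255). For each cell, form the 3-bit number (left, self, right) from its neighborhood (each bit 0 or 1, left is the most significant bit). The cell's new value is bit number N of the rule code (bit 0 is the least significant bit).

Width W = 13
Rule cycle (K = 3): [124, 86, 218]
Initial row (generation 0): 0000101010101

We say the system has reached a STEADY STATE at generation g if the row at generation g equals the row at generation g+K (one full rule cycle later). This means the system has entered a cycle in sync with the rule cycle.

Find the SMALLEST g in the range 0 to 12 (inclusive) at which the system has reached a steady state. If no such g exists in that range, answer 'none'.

Answer: none

Derivation:
Gen 0: 0000101010101
Gen 1 (rule 124): 0000111111111
Gen 2 (rule 86): 0001000000001
Gen 3 (rule 218): 0010100000010
Gen 4 (rule 124): 0011110000011
Gen 5 (rule 86): 0100011000101
Gen 6 (rule 218): 1010111101000
Gen 7 (rule 124): 1111100111100
Gen 8 (rule 86): 0000111000110
Gen 9 (rule 218): 0001111101111
Gen 10 (rule 124): 0001000111001
Gen 11 (rule 86): 0011101001111
Gen 12 (rule 218): 0111100111111
Gen 13 (rule 124): 0100110100001
Gen 14 (rule 86): 1111010110011
Gen 15 (rule 218): 1111000111111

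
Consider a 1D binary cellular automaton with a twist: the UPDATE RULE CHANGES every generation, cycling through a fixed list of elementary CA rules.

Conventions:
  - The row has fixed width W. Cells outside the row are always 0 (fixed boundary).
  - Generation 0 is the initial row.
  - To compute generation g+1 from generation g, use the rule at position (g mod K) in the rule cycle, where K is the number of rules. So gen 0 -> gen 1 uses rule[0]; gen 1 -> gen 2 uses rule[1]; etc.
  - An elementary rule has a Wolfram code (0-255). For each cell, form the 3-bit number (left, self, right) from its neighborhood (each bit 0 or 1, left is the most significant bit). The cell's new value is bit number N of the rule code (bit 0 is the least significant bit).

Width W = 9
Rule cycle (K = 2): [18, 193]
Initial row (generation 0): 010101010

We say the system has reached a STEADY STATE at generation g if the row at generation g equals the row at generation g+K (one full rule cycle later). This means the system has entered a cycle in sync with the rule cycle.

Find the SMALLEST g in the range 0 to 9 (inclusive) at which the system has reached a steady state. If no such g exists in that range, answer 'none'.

Gen 0: 010101010
Gen 1 (rule 18): 100000001
Gen 2 (rule 193): 001111100
Gen 3 (rule 18): 010000010
Gen 4 (rule 193): 000111000
Gen 5 (rule 18): 001000100
Gen 6 (rule 193): 100010001
Gen 7 (rule 18): 010101010
Gen 8 (rule 193): 000000000
Gen 9 (rule 18): 000000000
Gen 10 (rule 193): 111111111
Gen 11 (rule 18): 000000000

Answer: 9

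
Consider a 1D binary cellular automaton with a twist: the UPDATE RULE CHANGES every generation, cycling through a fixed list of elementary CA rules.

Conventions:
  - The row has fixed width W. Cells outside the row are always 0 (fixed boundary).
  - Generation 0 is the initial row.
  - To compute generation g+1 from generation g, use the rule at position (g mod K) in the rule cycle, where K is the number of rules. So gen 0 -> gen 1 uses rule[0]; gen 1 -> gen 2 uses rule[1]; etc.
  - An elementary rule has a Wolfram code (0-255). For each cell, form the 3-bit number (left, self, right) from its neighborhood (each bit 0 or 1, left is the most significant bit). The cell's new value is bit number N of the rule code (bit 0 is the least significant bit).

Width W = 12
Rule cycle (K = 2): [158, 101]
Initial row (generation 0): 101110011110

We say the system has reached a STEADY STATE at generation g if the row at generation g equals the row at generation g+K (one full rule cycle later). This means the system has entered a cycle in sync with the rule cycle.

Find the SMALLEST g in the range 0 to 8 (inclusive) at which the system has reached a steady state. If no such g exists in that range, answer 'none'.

Gen 0: 101110011110
Gen 1 (rule 158): 101101111101
Gen 2 (rule 101): 110110000111
Gen 3 (rule 158): 100101001110
Gen 4 (rule 101): 100111000010
Gen 5 (rule 158): 111110100111
Gen 6 (rule 101): 000011100001
Gen 7 (rule 158): 000111010011
Gen 8 (rule 101): 110001110001
Gen 9 (rule 158): 101011101011
Gen 10 (rule 101): 111100111101

Answer: none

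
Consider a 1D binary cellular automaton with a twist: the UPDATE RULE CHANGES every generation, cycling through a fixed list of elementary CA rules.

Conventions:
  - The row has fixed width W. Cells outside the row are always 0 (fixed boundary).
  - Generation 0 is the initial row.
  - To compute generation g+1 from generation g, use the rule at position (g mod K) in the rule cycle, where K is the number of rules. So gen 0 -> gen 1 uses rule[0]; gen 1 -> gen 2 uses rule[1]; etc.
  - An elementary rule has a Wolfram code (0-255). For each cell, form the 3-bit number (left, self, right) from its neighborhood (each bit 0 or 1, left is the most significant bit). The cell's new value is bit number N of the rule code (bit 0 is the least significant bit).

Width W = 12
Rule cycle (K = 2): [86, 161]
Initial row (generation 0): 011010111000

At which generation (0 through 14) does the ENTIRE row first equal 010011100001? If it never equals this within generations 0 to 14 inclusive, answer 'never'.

Answer: 11

Derivation:
Gen 0: 011010111000
Gen 1 (rule 86): 101010001100
Gen 2 (rule 161): 010100100001
Gen 3 (rule 86): 110111110011
Gen 4 (rule 161): 001011100000
Gen 5 (rule 86): 011000110000
Gen 6 (rule 161): 000010000111
Gen 7 (rule 86): 000111001001
Gen 8 (rule 161): 110010000000
Gen 9 (rule 86): 011111000000
Gen 10 (rule 161): 001110011111
Gen 11 (rule 86): 010011100001
Gen 12 (rule 161): 000001001100
Gen 13 (rule 86): 000011110110
Gen 14 (rule 161): 111001101000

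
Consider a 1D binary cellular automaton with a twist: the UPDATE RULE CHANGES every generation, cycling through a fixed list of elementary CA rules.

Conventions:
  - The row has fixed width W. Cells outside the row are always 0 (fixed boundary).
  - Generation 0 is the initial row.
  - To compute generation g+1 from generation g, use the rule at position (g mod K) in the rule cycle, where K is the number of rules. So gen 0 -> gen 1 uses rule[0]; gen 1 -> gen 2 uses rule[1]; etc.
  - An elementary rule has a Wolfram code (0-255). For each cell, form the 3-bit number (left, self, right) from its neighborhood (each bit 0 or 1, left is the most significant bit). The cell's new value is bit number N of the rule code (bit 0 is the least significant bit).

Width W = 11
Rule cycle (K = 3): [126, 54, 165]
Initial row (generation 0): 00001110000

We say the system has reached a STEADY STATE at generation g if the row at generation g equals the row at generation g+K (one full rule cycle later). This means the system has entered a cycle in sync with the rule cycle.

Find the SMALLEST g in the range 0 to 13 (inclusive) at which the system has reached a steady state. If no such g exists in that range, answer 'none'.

Answer: none

Derivation:
Gen 0: 00001110000
Gen 1 (rule 126): 00011011000
Gen 2 (rule 54): 00100100100
Gen 3 (rule 165): 10100100101
Gen 4 (rule 126): 11111111111
Gen 5 (rule 54): 00000000000
Gen 6 (rule 165): 11111111111
Gen 7 (rule 126): 10000000001
Gen 8 (rule 54): 11000000011
Gen 9 (rule 165): 00011111000
Gen 10 (rule 126): 00110001100
Gen 11 (rule 54): 01001010010
Gen 12 (rule 165): 01001110010
Gen 13 (rule 126): 11111011111
Gen 14 (rule 54): 00000100000
Gen 15 (rule 165): 11110101111
Gen 16 (rule 126): 10011111001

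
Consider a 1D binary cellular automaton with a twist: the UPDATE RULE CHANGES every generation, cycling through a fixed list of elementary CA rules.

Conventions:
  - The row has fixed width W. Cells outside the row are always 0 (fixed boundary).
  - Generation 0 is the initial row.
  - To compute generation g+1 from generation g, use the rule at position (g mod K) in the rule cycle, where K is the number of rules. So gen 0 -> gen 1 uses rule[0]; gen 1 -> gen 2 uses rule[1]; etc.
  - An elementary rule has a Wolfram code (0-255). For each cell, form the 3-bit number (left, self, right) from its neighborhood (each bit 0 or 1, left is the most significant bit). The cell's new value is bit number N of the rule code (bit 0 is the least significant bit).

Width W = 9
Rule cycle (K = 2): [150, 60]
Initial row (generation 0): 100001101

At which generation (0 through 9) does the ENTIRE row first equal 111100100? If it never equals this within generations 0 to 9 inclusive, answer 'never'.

Answer: 4

Derivation:
Gen 0: 100001101
Gen 1 (rule 150): 110010001
Gen 2 (rule 60): 101011001
Gen 3 (rule 150): 101000111
Gen 4 (rule 60): 111100100
Gen 5 (rule 150): 011011110
Gen 6 (rule 60): 010110001
Gen 7 (rule 150): 110001011
Gen 8 (rule 60): 101001110
Gen 9 (rule 150): 101110101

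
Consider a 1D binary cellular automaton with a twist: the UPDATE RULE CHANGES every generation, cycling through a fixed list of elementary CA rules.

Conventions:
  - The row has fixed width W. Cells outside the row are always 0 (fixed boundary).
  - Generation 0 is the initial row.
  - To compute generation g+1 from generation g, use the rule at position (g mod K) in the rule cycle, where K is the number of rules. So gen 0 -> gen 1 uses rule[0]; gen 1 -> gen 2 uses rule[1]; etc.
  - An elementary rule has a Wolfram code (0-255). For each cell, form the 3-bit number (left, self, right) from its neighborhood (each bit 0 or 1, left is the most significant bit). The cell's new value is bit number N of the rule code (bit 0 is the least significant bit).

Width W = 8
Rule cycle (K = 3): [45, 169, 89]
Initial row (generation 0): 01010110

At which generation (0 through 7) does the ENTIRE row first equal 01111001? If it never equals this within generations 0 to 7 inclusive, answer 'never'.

Gen 0: 01010110
Gen 1 (rule 45): 01111100
Gen 2 (rule 169): 01111001
Gen 3 (rule 89): 01001100
Gen 4 (rule 45): 01001001
Gen 5 (rule 169): 00000000
Gen 6 (rule 89): 11111111
Gen 7 (rule 45): 10000000

Answer: 2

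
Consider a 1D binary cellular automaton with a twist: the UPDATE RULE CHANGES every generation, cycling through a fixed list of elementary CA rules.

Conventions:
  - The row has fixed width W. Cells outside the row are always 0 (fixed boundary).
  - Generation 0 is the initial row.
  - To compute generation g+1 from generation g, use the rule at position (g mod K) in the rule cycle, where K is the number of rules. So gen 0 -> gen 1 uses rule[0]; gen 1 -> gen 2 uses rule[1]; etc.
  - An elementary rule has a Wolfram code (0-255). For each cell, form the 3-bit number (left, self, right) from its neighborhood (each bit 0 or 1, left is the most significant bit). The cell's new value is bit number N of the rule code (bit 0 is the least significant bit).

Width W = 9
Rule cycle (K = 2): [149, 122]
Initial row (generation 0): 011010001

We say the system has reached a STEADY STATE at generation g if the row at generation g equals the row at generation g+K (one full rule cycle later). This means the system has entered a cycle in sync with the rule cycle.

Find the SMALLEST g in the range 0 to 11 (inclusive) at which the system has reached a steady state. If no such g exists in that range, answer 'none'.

Answer: none

Derivation:
Gen 0: 011010001
Gen 1 (rule 149): 000011101
Gen 2 (rule 122): 000110110
Gen 3 (rule 149): 110000001
Gen 4 (rule 122): 111000010
Gen 5 (rule 149): 010111011
Gen 6 (rule 122): 101101111
Gen 7 (rule 149): 100000110
Gen 8 (rule 122): 010001111
Gen 9 (rule 149): 011100110
Gen 10 (rule 122): 110111111
Gen 11 (rule 149): 000011110
Gen 12 (rule 122): 000110011
Gen 13 (rule 149): 110001000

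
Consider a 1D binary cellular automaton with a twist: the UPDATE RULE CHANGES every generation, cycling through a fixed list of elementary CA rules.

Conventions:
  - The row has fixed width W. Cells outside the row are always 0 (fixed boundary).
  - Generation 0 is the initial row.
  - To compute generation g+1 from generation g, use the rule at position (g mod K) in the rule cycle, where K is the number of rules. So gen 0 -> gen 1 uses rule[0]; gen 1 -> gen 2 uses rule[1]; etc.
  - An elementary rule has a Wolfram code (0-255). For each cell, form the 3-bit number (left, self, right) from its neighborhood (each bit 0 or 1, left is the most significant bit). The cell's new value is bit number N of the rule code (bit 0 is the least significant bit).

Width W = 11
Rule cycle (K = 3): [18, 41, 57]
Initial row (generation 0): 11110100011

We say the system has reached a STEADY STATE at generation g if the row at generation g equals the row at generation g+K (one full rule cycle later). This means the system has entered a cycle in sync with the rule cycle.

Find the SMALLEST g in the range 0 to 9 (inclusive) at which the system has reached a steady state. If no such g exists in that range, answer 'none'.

Answer: none

Derivation:
Gen 0: 11110100011
Gen 1 (rule 18): 00000010100
Gen 2 (rule 41): 11111001001
Gen 3 (rule 57): 10000100100
Gen 4 (rule 18): 01001011010
Gen 5 (rule 41): 00000110100
Gen 6 (rule 57): 11110101011
Gen 7 (rule 18): 00000000000
Gen 8 (rule 41): 11111111111
Gen 9 (rule 57): 10000000000
Gen 10 (rule 18): 01000000000
Gen 11 (rule 41): 00011111111
Gen 12 (rule 57): 11010000000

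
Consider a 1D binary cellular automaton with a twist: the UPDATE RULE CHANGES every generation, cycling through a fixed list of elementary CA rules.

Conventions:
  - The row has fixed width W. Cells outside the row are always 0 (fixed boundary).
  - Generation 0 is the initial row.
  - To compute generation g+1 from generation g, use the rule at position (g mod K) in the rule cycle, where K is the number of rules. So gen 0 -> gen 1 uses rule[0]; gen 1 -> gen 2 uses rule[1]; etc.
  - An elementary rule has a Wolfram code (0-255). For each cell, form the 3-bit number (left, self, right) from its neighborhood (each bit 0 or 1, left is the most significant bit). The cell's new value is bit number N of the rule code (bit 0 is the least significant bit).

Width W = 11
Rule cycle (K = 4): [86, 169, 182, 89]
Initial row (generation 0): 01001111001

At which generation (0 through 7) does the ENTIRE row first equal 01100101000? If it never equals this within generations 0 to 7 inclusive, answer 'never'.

Answer: never

Derivation:
Gen 0: 01001111001
Gen 1 (rule 86): 11110001111
Gen 2 (rule 169): 11100101110
Gen 3 (rule 182): 01011110101
Gen 4 (rule 89): 00010010000
Gen 5 (rule 86): 00111111000
Gen 6 (rule 169): 10111110011
Gen 7 (rule 182): 11011101100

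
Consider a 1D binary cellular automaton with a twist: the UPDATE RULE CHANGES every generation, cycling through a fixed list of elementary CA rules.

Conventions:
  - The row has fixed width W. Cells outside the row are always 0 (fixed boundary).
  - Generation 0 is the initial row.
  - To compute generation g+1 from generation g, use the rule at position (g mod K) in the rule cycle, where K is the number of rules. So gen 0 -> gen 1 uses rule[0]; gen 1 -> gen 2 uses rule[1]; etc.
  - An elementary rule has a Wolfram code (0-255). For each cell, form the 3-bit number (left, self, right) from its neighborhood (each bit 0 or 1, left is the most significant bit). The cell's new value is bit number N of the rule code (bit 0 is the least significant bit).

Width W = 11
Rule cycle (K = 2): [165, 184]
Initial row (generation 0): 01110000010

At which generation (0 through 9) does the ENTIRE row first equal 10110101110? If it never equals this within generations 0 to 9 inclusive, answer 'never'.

Gen 0: 01110000010
Gen 1 (rule 165): 00100111010
Gen 2 (rule 184): 00010110101
Gen 3 (rule 165): 11011001111
Gen 4 (rule 184): 10110101110
Gen 5 (rule 165): 11001110100
Gen 6 (rule 184): 10101101010
Gen 7 (rule 165): 11110011110
Gen 8 (rule 184): 11101011101
Gen 9 (rule 165): 01011101011

Answer: 4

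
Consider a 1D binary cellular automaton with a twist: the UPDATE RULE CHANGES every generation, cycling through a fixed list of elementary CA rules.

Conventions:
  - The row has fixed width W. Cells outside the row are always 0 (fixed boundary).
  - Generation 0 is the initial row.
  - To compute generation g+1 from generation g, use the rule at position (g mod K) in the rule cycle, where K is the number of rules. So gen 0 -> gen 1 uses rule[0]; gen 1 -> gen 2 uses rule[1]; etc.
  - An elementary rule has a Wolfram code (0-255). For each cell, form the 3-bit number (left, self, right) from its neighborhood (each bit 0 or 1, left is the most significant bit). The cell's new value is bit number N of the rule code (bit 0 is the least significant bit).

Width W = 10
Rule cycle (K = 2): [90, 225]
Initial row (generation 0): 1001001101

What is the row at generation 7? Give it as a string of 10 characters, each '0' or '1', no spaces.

Gen 0: 1001001101
Gen 1 (rule 90): 0110111100
Gen 2 (rule 225): 0011011101
Gen 3 (rule 90): 0111010100
Gen 4 (rule 225): 0011101001
Gen 5 (rule 90): 0110100110
Gen 6 (rule 225): 0011000010
Gen 7 (rule 90): 0111100101

Answer: 0111100101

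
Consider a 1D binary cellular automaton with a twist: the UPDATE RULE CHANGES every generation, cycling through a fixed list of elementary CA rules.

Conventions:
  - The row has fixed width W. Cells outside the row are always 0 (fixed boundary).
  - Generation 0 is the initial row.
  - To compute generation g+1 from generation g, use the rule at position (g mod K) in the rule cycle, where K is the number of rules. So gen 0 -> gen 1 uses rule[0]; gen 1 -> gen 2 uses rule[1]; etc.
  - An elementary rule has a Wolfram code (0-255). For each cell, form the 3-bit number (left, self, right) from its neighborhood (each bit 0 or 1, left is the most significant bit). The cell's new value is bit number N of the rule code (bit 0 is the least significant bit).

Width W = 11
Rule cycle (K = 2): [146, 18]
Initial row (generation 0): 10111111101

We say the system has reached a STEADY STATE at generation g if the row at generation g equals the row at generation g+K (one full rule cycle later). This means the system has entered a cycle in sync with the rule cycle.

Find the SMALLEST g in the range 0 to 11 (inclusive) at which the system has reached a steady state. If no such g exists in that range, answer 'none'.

Answer: 3

Derivation:
Gen 0: 10111111101
Gen 1 (rule 146): 00011111000
Gen 2 (rule 18): 00100000100
Gen 3 (rule 146): 01010001010
Gen 4 (rule 18): 10001010001
Gen 5 (rule 146): 01010001010
Gen 6 (rule 18): 10001010001
Gen 7 (rule 146): 01010001010
Gen 8 (rule 18): 10001010001
Gen 9 (rule 146): 01010001010
Gen 10 (rule 18): 10001010001
Gen 11 (rule 146): 01010001010
Gen 12 (rule 18): 10001010001
Gen 13 (rule 146): 01010001010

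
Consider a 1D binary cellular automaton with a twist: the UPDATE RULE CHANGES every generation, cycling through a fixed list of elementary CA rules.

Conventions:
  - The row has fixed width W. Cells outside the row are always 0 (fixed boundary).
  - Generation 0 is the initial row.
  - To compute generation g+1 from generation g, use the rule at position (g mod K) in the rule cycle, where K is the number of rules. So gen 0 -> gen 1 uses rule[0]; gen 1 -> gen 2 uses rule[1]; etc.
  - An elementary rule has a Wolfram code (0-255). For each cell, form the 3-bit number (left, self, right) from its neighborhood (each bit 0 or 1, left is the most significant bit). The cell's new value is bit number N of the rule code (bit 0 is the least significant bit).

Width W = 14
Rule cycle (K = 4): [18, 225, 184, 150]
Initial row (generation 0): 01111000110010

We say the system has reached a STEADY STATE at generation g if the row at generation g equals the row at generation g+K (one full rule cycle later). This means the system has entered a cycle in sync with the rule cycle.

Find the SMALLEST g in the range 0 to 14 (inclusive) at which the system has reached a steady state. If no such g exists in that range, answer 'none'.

Answer: 5

Derivation:
Gen 0: 01111000110010
Gen 1 (rule 18): 10000101001101
Gen 2 (rule 225): 00110010000110
Gen 3 (rule 184): 00101001000101
Gen 4 (rule 150): 01101111101101
Gen 5 (rule 18): 10000000000000
Gen 6 (rule 225): 00111111111111
Gen 7 (rule 184): 00111111111110
Gen 8 (rule 150): 01011111111101
Gen 9 (rule 18): 10000000000000
Gen 10 (rule 225): 00111111111111
Gen 11 (rule 184): 00111111111110
Gen 12 (rule 150): 01011111111101
Gen 13 (rule 18): 10000000000000
Gen 14 (rule 225): 00111111111111
Gen 15 (rule 184): 00111111111110
Gen 16 (rule 150): 01011111111101
Gen 17 (rule 18): 10000000000000
Gen 18 (rule 225): 00111111111111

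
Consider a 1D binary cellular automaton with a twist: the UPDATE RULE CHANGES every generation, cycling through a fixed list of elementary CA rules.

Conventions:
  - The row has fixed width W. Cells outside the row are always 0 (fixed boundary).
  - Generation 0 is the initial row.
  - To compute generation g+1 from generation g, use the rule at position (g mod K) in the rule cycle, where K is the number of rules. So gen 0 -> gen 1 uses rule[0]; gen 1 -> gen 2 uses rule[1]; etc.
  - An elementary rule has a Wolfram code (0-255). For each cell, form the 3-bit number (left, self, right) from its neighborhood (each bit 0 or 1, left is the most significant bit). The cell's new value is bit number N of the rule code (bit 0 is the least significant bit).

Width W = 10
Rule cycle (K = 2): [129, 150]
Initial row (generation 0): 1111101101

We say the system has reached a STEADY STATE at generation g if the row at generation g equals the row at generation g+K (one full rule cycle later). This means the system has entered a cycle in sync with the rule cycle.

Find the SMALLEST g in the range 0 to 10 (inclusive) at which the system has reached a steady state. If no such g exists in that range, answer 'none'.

Gen 0: 1111101101
Gen 1 (rule 129): 0111000000
Gen 2 (rule 150): 1010100000
Gen 3 (rule 129): 0000001111
Gen 4 (rule 150): 0000010110
Gen 5 (rule 129): 1111000000
Gen 6 (rule 150): 0110100000
Gen 7 (rule 129): 0000001111
Gen 8 (rule 150): 0000010110
Gen 9 (rule 129): 1111000000
Gen 10 (rule 150): 0110100000
Gen 11 (rule 129): 0000001111
Gen 12 (rule 150): 0000010110

Answer: none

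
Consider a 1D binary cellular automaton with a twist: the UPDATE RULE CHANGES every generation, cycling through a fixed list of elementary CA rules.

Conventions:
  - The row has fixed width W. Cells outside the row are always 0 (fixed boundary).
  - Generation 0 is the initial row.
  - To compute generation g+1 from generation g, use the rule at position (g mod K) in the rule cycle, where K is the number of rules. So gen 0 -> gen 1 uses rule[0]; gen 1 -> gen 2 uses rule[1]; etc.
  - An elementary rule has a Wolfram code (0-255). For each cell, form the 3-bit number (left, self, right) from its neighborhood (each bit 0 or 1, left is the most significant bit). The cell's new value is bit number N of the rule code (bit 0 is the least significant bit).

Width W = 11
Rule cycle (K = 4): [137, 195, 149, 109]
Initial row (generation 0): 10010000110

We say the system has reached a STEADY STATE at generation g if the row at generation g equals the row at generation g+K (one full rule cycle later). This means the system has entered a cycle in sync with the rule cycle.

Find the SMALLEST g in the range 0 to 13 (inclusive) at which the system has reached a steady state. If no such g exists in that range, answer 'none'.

Answer: none

Derivation:
Gen 0: 10010000110
Gen 1 (rule 137): 00000110100
Gen 2 (rule 195): 11111010001
Gen 3 (rule 149): 01110011101
Gen 4 (rule 109): 01010010111
Gen 5 (rule 137): 00000000110
Gen 6 (rule 195): 11111111010
Gen 7 (rule 149): 01111110011
Gen 8 (rule 109): 01000010011
Gen 9 (rule 137): 00011000010
Gen 10 (rule 195): 11101011100
Gen 11 (rule 149): 01001001011
Gen 12 (rule 109): 01001001111
Gen 13 (rule 137): 00000001110
Gen 14 (rule 195): 11111110110
Gen 15 (rule 149): 01111100001
Gen 16 (rule 109): 01000101101
Gen 17 (rule 137): 00010001000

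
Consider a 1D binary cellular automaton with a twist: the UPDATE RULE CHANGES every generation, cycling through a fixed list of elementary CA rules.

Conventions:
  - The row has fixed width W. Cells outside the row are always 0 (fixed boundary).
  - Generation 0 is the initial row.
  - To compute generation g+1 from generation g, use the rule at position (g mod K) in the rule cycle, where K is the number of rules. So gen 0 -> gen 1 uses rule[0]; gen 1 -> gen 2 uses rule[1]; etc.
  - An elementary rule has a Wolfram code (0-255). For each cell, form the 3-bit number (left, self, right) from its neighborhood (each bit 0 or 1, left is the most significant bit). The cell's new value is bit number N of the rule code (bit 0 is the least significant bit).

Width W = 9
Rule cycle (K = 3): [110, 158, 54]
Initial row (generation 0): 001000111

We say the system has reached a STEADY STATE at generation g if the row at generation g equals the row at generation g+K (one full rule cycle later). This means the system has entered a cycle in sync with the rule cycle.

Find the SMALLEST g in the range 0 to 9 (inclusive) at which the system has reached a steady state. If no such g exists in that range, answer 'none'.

Gen 0: 001000111
Gen 1 (rule 110): 011001101
Gen 2 (rule 158): 110111001
Gen 3 (rule 54): 001000111
Gen 4 (rule 110): 011001101
Gen 5 (rule 158): 110111001
Gen 6 (rule 54): 001000111
Gen 7 (rule 110): 011001101
Gen 8 (rule 158): 110111001
Gen 9 (rule 54): 001000111
Gen 10 (rule 110): 011001101
Gen 11 (rule 158): 110111001
Gen 12 (rule 54): 001000111

Answer: 0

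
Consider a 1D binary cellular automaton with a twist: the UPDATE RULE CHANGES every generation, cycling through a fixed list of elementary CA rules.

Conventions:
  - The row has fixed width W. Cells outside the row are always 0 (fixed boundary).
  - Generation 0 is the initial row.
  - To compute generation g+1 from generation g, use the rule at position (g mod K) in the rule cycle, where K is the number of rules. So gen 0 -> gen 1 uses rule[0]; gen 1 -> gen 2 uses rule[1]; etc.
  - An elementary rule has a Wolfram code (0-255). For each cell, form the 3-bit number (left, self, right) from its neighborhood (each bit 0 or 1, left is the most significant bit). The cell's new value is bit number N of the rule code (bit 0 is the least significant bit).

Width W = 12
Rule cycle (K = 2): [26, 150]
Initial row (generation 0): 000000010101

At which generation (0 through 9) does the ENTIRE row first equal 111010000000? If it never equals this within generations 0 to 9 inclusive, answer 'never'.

Gen 0: 000000010101
Gen 1 (rule 26): 000000100000
Gen 2 (rule 150): 000001110000
Gen 3 (rule 26): 000011001000
Gen 4 (rule 150): 000100111100
Gen 5 (rule 26): 001011100010
Gen 6 (rule 150): 011001010111
Gen 7 (rule 26): 110110000100
Gen 8 (rule 150): 000001001110
Gen 9 (rule 26): 000010111001

Answer: never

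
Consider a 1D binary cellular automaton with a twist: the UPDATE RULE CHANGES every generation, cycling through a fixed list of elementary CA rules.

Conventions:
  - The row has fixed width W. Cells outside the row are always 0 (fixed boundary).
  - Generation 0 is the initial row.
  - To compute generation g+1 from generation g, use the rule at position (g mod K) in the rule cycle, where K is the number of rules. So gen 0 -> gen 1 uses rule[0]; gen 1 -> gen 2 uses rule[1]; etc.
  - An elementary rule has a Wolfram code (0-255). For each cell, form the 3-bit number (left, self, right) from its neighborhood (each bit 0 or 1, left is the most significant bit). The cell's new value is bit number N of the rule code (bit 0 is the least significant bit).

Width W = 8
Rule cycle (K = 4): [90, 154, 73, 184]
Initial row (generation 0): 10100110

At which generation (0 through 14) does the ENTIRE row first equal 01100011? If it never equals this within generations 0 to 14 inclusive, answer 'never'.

Gen 0: 10100110
Gen 1 (rule 90): 00011111
Gen 2 (rule 154): 00111110
Gen 3 (rule 73): 10100010
Gen 4 (rule 184): 01010001
Gen 5 (rule 90): 10001010
Gen 6 (rule 154): 01010001
Gen 7 (rule 73): 00000100
Gen 8 (rule 184): 00000010
Gen 9 (rule 90): 00000101
Gen 10 (rule 154): 00001000
Gen 11 (rule 73): 11100011
Gen 12 (rule 184): 11010010
Gen 13 (rule 90): 11001101
Gen 14 (rule 154): 10111000

Answer: never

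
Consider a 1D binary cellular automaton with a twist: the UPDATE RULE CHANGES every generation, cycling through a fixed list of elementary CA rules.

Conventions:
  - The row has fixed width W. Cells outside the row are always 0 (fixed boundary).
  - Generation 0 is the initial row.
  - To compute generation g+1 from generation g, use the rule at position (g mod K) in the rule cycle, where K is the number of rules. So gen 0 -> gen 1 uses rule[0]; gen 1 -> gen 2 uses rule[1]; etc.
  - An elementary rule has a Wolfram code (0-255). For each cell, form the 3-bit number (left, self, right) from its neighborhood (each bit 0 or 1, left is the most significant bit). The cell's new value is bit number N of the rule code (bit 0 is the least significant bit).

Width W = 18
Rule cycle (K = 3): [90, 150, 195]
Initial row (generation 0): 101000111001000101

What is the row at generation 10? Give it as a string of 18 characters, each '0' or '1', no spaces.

Gen 0: 101000111001000101
Gen 1 (rule 90): 000101101110101000
Gen 2 (rule 150): 001100000100101100
Gen 3 (rule 195): 110101111001000101
Gen 4 (rule 90): 110001001110101000
Gen 5 (rule 150): 001011110100101100
Gen 6 (rule 195): 110001110001000101
Gen 7 (rule 90): 111011011010101000
Gen 8 (rule 150): 010000000010101100
Gen 9 (rule 195): 100111111100000101
Gen 10 (rule 90): 011100000110001000

Answer: 011100000110001000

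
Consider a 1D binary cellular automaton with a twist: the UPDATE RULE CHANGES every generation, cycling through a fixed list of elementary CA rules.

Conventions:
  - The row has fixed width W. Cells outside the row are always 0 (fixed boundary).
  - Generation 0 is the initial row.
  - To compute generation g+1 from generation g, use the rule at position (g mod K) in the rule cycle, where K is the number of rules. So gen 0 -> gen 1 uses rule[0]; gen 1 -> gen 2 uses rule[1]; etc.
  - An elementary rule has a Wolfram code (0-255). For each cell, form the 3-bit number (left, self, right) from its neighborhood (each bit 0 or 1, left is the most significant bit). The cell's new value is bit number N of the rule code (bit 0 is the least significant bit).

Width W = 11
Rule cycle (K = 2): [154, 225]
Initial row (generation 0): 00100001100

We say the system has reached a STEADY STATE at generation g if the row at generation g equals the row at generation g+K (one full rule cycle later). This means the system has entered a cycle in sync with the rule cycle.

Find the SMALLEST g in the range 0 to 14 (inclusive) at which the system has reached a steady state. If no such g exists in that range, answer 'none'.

Gen 0: 00100001100
Gen 1 (rule 154): 01010011010
Gen 2 (rule 225): 00100001100
Gen 3 (rule 154): 01010011010
Gen 4 (rule 225): 00100001100
Gen 5 (rule 154): 01010011010
Gen 6 (rule 225): 00100001100
Gen 7 (rule 154): 01010011010
Gen 8 (rule 225): 00100001100
Gen 9 (rule 154): 01010011010
Gen 10 (rule 225): 00100001100
Gen 11 (rule 154): 01010011010
Gen 12 (rule 225): 00100001100
Gen 13 (rule 154): 01010011010
Gen 14 (rule 225): 00100001100
Gen 15 (rule 154): 01010011010
Gen 16 (rule 225): 00100001100

Answer: 0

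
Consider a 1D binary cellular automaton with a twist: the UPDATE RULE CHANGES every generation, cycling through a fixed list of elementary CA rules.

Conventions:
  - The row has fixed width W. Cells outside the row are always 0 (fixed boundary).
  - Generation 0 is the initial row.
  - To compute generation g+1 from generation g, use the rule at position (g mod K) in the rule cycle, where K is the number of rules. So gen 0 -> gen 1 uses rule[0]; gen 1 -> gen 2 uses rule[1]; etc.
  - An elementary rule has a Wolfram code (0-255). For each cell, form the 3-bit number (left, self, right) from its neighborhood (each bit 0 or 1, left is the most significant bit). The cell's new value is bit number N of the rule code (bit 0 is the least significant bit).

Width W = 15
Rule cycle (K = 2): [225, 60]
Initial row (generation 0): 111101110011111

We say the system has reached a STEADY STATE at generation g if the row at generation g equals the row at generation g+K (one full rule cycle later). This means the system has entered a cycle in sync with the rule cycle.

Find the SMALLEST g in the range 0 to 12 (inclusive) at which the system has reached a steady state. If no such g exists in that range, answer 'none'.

Answer: none

Derivation:
Gen 0: 111101110011111
Gen 1 (rule 225): 011110110001111
Gen 2 (rule 60): 010001101001000
Gen 3 (rule 225): 000100110000011
Gen 4 (rule 60): 000110101000010
Gen 5 (rule 225): 110011010011000
Gen 6 (rule 60): 101010111010100
Gen 7 (rule 225): 010101011101001
Gen 8 (rule 60): 011111110011101
Gen 9 (rule 225): 001111110001110
Gen 10 (rule 60): 001000001001001
Gen 11 (rule 225): 100011100000000
Gen 12 (rule 60): 110010010000000
Gen 13 (rule 225): 010000000111111
Gen 14 (rule 60): 011000000100000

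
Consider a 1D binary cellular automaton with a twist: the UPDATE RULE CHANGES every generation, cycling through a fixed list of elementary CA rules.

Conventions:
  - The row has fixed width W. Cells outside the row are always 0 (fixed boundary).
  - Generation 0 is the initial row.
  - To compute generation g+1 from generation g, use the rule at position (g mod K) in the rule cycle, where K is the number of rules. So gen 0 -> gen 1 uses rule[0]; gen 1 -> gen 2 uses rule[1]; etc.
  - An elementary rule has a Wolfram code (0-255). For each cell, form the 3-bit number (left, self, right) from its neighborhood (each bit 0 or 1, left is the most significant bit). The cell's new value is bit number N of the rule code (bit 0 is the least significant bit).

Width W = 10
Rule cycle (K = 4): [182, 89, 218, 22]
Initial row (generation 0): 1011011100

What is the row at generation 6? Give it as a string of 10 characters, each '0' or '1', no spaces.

Gen 0: 1011011100
Gen 1 (rule 182): 1100101010
Gen 2 (rule 89): 1110000001
Gen 3 (rule 218): 1111000010
Gen 4 (rule 22): 0000100111
Gen 5 (rule 182): 0001111010
Gen 6 (rule 89): 1101001001

Answer: 1101001001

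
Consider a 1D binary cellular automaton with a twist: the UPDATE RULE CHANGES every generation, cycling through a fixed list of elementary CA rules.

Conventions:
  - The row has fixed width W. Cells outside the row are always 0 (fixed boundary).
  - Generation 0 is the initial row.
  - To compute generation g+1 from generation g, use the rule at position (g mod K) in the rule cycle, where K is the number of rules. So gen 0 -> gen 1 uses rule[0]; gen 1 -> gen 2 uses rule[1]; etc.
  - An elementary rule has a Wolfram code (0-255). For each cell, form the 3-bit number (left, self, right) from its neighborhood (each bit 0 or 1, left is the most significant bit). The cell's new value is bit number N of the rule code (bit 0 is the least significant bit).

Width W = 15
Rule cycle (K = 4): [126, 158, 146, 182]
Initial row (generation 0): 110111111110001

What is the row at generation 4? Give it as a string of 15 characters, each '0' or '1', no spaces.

Answer: 111011111110011

Derivation:
Gen 0: 110111111110001
Gen 1 (rule 126): 111100000011011
Gen 2 (rule 158): 111010000110010
Gen 3 (rule 146): 010001001001101
Gen 4 (rule 182): 111011111110011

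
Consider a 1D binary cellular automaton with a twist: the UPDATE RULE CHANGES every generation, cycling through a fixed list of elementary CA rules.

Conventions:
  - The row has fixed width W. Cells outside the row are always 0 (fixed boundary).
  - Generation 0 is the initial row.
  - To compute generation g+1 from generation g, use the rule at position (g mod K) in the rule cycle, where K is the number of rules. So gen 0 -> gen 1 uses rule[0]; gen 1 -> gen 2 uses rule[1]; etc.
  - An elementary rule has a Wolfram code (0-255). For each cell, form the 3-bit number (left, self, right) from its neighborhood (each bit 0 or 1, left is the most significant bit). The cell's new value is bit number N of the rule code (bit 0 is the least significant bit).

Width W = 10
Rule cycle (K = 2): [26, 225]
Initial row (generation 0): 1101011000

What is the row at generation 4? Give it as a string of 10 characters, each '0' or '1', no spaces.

Answer: 0011011010

Derivation:
Gen 0: 1101011000
Gen 1 (rule 26): 1000010100
Gen 2 (rule 225): 0011001001
Gen 3 (rule 26): 0110110110
Gen 4 (rule 225): 0011011010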